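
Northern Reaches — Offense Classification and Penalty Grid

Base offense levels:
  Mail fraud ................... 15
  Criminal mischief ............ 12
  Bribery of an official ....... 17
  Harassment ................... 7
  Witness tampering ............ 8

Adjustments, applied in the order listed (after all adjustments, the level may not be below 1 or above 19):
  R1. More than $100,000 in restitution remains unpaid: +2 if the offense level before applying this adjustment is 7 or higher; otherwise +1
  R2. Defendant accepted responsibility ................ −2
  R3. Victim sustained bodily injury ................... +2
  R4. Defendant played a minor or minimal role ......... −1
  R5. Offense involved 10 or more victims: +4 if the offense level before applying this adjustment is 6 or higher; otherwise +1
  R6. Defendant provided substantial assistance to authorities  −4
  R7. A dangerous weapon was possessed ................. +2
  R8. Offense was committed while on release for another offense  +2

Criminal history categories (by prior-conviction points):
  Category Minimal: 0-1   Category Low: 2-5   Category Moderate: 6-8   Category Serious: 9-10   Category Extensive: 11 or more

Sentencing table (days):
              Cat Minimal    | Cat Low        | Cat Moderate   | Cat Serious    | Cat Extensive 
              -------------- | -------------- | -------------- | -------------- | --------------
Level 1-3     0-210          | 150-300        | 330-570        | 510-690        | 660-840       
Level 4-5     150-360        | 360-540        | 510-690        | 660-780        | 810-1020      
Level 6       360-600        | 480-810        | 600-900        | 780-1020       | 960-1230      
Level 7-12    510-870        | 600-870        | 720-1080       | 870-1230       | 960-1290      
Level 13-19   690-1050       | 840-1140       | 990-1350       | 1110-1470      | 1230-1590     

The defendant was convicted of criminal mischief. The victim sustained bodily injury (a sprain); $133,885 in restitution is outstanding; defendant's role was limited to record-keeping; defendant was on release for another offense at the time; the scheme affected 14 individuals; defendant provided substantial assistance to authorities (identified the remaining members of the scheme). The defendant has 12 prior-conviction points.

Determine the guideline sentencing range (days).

1230-1590 days

Base offense level for criminal mischief: 12.
R1 applies (level before this adjustment is 12 ≥ 7, so +2): 12 + 2 = 14.
R3 applies: 14 + 2 = 16.
R4 applies: 16 − 1 = 15.
R5 applies (level before this adjustment is 15 ≥ 6, so +4): 15 + 4 = 19.
R6 applies: 19 − 4 = 15.
R7 does not apply.
R8 applies: 15 + 2 = 17.
Final offense level: 17.
Criminal history: 12 prior points → Category Extensive (11+).
Level 17 falls in the 13-19 band.
Grid: Level 13-19 × Category Extensive = 1230-1590 days.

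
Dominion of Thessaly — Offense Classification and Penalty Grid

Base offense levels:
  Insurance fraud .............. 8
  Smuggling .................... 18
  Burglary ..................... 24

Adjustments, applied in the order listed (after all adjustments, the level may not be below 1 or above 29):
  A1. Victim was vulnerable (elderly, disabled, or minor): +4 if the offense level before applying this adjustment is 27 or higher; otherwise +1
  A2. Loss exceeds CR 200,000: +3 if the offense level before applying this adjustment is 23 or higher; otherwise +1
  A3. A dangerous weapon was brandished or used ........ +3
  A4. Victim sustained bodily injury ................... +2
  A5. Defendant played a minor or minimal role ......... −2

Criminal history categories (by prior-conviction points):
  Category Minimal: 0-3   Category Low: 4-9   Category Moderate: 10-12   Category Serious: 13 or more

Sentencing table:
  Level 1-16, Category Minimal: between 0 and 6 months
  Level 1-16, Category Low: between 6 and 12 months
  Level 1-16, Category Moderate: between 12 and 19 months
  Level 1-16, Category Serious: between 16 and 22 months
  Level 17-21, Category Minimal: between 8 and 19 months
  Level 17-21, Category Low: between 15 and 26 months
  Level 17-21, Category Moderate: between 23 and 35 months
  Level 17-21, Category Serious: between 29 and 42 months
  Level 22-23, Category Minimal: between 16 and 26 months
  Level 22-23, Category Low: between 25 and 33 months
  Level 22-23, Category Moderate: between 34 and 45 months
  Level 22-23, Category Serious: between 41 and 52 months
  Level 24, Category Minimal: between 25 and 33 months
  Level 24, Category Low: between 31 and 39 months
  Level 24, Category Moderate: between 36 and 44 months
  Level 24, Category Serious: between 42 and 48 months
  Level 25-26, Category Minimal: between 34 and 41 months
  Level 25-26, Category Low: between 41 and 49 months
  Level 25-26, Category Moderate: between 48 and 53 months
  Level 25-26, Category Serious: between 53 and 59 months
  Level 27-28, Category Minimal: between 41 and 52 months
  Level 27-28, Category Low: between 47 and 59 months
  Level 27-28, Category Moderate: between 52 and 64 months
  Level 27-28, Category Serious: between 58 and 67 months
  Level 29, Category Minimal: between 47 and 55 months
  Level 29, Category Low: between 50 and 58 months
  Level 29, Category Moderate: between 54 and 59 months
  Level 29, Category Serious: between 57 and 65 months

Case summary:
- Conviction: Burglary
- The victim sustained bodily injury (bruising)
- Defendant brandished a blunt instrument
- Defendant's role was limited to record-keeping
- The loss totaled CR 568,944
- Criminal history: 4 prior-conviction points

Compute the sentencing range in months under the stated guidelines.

50-58 months

Base offense level for burglary: 24.
A1 does not apply.
A2 applies (level before this adjustment is 24 ≥ 23, so +3): 24 + 3 = 27.
A3 applies: 27 + 3 = 30.
A4 applies: 30 + 2 = 32.
A5 applies: 32 − 2 = 30.
Level 30 exceeds the maximum of 29; capped at 29.
Final offense level: 29.
Criminal history: 4 prior points → Category Low (4-9).
Level 29 falls in the 29 band.
Grid: Level 29 × Category Low = 50-58 months.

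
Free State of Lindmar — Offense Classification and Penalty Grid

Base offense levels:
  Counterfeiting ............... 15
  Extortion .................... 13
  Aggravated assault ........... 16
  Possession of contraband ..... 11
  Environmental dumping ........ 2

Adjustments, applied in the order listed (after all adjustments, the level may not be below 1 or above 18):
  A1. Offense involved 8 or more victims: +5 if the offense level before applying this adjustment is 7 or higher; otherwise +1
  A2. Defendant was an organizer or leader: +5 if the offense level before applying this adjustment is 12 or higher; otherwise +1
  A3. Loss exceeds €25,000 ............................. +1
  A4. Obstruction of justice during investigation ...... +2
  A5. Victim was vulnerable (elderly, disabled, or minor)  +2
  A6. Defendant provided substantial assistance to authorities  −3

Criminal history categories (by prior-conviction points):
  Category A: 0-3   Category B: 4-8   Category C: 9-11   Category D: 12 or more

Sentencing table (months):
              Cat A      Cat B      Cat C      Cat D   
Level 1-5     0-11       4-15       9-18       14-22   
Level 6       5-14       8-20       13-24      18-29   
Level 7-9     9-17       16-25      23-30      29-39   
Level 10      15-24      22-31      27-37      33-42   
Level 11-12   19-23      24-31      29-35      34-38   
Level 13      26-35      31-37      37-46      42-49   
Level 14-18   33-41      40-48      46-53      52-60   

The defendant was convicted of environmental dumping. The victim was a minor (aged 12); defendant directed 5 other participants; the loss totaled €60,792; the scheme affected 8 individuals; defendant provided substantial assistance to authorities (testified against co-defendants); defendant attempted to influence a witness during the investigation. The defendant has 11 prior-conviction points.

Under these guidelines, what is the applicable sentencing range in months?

Base offense level for environmental dumping: 2.
A1 applies (level before this adjustment is 2 < 7, so +1): 2 + 1 = 3.
A2 applies (level before this adjustment is 3 < 12, so +1): 3 + 1 = 4.
A3 applies: 4 + 1 = 5.
A4 applies: 5 + 2 = 7.
A5 applies: 7 + 2 = 9.
A6 applies: 9 − 3 = 6.
Final offense level: 6.
Criminal history: 11 prior points → Category C (9-11).
Level 6 falls in the 6 band.
Grid: Level 6 × Category C = 13-24 months.

13-24 months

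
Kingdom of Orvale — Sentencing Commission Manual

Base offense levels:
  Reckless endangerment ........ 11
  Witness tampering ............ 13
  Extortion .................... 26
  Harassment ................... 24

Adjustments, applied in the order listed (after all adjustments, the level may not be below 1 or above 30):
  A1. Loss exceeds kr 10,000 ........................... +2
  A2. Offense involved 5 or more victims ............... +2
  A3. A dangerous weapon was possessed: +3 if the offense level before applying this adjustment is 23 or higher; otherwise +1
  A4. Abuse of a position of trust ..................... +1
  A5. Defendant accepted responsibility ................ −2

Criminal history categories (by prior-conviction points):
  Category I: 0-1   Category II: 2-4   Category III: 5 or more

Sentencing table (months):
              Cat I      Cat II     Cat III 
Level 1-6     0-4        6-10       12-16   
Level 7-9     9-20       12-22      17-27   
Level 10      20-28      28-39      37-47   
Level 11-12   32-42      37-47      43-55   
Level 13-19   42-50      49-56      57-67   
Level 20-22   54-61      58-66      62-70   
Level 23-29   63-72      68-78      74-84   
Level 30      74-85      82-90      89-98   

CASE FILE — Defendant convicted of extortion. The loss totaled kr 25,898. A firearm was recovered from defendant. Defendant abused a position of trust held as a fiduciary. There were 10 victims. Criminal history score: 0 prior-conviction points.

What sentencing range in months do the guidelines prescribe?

74-85 months

Base offense level for extortion: 26.
A1 applies: 26 + 2 = 28.
A2 applies: 28 + 2 = 30.
A3 applies (level before this adjustment is 30 ≥ 23, so +3): 30 + 3 = 33.
A4 applies: 33 + 1 = 34.
Level 34 exceeds the maximum of 30; capped at 30.
Final offense level: 30.
Criminal history: 0 prior points → Category I (0-1).
Level 30 falls in the 30 band.
Grid: Level 30 × Category I = 74-85 months.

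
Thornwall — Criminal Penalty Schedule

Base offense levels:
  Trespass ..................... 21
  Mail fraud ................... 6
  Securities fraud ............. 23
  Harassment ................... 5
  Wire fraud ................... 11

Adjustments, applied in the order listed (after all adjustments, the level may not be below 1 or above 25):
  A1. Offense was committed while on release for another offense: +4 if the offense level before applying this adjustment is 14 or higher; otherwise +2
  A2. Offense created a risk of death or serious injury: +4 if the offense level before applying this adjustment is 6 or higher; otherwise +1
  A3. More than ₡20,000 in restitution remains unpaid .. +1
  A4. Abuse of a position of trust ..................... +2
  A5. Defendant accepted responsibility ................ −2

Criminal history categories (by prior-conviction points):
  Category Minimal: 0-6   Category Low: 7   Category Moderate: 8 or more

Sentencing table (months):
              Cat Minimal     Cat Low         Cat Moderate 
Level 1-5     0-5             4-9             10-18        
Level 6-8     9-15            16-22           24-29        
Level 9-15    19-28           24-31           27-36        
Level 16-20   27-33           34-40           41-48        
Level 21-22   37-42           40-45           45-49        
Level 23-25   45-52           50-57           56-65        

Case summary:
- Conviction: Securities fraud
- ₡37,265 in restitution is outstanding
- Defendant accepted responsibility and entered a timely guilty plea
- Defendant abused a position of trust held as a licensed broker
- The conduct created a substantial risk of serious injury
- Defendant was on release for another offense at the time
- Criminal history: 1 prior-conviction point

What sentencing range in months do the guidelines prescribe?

Base offense level for securities fraud: 23.
A1 applies (level before this adjustment is 23 ≥ 14, so +4): 23 + 4 = 27.
A2 applies (level before this adjustment is 27 ≥ 6, so +4): 27 + 4 = 31.
A3 applies: 31 + 1 = 32.
A4 applies: 32 + 2 = 34.
A5 applies: 34 − 2 = 32.
Level 32 exceeds the maximum of 25; capped at 25.
Final offense level: 25.
Criminal history: 1 prior point → Category Minimal (0-6).
Level 25 falls in the 23-25 band.
Grid: Level 23-25 × Category Minimal = 45-52 months.

45-52 months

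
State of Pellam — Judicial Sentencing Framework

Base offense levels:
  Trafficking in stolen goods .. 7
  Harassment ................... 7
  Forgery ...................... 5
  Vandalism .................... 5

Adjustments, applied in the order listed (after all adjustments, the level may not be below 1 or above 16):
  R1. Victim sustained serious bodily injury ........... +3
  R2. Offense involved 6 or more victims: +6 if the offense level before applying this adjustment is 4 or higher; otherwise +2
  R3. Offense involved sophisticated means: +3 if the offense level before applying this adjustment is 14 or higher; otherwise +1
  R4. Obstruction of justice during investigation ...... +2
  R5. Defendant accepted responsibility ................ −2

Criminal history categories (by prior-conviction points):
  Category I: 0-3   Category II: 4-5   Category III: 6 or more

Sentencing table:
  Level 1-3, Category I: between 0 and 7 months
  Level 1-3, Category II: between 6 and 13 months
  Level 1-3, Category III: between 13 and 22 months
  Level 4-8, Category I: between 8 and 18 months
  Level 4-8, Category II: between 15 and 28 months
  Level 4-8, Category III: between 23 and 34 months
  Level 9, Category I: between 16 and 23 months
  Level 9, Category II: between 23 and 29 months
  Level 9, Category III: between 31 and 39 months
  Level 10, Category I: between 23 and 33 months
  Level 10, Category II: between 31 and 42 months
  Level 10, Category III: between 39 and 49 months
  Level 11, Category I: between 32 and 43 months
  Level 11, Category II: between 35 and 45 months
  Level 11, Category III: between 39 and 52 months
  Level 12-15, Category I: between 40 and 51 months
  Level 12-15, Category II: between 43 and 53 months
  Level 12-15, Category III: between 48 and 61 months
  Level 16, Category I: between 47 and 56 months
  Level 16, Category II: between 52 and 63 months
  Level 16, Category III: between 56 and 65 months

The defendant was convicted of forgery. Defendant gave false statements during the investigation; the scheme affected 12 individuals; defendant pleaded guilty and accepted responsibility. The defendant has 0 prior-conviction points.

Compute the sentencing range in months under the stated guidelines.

32-43 months

Base offense level for forgery: 5.
R2 applies (level before this adjustment is 5 ≥ 4, so +6): 5 + 6 = 11.
R3 does not apply.
R4 applies: 11 + 2 = 13.
R5 applies: 13 − 2 = 11.
Final offense level: 11.
Criminal history: 0 prior points → Category I (0-3).
Level 11 falls in the 11 band.
Grid: Level 11 × Category I = 32-43 months.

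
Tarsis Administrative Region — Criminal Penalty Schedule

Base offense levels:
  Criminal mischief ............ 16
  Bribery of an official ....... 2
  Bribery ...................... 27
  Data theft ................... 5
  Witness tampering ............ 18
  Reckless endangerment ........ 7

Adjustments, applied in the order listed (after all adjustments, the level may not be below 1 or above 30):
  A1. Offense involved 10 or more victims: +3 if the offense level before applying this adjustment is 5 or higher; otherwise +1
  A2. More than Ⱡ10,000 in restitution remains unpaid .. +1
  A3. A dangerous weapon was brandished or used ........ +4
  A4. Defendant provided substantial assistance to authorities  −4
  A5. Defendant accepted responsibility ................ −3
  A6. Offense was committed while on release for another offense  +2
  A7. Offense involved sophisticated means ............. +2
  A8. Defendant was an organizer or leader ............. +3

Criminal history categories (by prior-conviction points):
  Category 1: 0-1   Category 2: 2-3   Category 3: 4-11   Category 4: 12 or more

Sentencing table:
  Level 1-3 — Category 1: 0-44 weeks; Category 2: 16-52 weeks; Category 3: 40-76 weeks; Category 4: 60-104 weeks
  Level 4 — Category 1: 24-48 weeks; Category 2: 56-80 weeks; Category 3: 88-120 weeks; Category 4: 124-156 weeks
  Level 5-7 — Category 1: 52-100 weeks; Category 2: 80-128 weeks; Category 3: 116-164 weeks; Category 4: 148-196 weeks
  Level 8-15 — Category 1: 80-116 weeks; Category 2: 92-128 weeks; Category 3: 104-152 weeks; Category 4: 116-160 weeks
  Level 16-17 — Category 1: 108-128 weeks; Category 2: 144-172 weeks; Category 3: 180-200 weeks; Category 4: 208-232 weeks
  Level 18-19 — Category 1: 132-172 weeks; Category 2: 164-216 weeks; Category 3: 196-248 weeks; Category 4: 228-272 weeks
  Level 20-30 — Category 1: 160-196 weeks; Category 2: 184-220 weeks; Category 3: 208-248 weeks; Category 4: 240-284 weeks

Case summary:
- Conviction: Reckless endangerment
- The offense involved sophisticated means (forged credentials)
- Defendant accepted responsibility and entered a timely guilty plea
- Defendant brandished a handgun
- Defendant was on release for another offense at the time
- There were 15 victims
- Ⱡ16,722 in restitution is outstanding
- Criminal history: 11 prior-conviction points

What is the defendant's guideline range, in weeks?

180-200 weeks

Base offense level for reckless endangerment: 7.
A1 applies (level before this adjustment is 7 ≥ 5, so +3): 7 + 3 = 10.
A2 applies: 10 + 1 = 11.
A3 applies: 11 + 4 = 15.
A5 applies: 15 − 3 = 12.
A6 applies: 12 + 2 = 14.
A7 applies: 14 + 2 = 16.
A8 does not apply.
Final offense level: 16.
Criminal history: 11 prior points → Category 3 (4-11).
Level 16 falls in the 16-17 band.
Grid: Level 16-17 × Category 3 = 180-200 weeks.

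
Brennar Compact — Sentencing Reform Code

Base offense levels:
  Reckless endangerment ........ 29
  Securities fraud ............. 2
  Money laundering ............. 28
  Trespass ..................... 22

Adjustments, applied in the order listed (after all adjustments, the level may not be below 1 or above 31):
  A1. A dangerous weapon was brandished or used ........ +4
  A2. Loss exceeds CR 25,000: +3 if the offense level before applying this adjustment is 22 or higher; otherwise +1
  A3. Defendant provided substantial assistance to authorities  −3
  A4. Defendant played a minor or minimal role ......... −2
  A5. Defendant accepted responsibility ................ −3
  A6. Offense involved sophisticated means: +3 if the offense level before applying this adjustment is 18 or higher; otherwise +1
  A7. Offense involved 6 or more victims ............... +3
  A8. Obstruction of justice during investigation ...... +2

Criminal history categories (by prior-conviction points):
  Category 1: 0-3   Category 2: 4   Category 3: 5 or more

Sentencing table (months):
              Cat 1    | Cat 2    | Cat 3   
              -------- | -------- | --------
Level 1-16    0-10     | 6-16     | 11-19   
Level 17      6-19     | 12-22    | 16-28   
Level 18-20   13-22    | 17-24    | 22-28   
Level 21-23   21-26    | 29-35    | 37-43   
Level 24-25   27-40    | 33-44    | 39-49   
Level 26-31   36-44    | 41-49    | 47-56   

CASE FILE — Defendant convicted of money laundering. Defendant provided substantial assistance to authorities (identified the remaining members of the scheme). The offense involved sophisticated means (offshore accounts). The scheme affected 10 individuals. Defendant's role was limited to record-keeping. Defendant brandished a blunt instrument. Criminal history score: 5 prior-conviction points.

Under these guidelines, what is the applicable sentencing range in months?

47-56 months

Base offense level for money laundering: 28.
A1 applies: 28 + 4 = 32.
A3 applies: 32 − 3 = 29.
A4 applies: 29 − 2 = 27.
A5 does not apply.
A6 applies (level before this adjustment is 27 ≥ 18, so +3): 27 + 3 = 30.
A7 applies: 30 + 3 = 33.
A8 does not apply.
Level 33 exceeds the maximum of 31; capped at 31.
Final offense level: 31.
Criminal history: 5 prior points → Category 3 (5+).
Level 31 falls in the 26-31 band.
Grid: Level 26-31 × Category 3 = 47-56 months.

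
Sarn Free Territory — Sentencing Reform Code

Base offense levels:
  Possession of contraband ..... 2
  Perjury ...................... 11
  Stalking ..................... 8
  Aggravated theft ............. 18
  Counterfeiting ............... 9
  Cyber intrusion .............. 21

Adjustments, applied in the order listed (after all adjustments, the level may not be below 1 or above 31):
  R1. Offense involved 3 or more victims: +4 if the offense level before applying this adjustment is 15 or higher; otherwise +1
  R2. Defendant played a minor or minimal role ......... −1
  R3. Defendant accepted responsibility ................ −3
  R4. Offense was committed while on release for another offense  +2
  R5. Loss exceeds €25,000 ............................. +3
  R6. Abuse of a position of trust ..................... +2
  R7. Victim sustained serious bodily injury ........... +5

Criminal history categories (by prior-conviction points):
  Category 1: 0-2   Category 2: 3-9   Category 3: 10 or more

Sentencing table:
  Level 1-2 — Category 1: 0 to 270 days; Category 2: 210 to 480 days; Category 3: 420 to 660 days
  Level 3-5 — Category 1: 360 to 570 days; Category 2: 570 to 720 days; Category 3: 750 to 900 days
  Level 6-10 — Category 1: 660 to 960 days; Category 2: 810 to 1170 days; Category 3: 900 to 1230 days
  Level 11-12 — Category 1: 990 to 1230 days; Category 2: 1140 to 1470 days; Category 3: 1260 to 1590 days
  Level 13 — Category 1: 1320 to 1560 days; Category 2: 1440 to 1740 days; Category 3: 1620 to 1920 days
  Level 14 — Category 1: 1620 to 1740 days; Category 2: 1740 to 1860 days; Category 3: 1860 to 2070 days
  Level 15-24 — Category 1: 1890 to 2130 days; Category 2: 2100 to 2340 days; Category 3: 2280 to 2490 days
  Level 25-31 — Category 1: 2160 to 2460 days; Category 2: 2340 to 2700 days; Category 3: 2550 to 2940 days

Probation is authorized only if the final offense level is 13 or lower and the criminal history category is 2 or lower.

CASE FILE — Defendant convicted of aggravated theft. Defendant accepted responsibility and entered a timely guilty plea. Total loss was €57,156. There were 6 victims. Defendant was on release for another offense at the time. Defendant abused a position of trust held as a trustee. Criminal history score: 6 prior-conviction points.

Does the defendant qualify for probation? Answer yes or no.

Base offense level for aggravated theft: 18.
R1 applies (level before this adjustment is 18 ≥ 15, so +4): 18 + 4 = 22.
R3 applies: 22 − 3 = 19.
R4 applies: 19 + 2 = 21.
R5 applies: 21 + 3 = 24.
R6 applies: 24 + 2 = 26.
R7 does not apply.
Final offense level: 26.
Criminal history: 6 prior points → Category 2 (3-9).
Level 26 falls in the 25-31 band.
Grid: Level 25-31 × Category 2 = 2340-2700 days.
Probation check: level 26 > 13 and category 2 ≤ 2 → not eligible.

No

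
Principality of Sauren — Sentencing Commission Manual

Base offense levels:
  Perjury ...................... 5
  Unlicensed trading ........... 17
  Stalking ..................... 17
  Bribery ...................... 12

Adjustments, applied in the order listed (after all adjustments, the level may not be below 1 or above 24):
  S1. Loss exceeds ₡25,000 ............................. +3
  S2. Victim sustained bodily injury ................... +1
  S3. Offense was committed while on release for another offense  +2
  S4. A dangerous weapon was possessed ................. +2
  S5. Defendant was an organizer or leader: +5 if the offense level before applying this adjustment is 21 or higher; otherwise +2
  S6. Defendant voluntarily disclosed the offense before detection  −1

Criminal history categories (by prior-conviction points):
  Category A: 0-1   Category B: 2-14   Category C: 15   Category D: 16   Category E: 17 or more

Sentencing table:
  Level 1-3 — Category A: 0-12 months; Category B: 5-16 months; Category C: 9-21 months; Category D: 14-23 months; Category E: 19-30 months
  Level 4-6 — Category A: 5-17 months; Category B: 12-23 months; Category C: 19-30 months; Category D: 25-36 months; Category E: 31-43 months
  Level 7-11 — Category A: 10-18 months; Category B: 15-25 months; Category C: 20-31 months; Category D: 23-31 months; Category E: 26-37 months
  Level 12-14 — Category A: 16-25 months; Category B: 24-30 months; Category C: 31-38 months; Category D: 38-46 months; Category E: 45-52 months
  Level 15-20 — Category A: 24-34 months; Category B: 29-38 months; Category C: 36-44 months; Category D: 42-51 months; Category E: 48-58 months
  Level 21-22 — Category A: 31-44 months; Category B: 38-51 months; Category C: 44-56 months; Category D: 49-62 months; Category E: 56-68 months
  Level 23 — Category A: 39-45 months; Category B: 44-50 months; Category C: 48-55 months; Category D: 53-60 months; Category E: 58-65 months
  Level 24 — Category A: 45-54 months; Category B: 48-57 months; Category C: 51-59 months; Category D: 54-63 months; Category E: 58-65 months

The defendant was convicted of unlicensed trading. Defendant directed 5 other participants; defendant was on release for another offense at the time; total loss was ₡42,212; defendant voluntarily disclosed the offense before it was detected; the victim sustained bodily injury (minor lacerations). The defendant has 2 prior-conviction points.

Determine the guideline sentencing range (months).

Base offense level for unlicensed trading: 17.
S1 applies: 17 + 3 = 20.
S2 applies: 20 + 1 = 21.
S3 applies: 21 + 2 = 23.
S5 applies (level before this adjustment is 23 ≥ 21, so +5): 23 + 5 = 28.
S6 applies: 28 − 1 = 27.
Level 27 exceeds the maximum of 24; capped at 24.
Final offense level: 24.
Criminal history: 2 prior points → Category B (2-14).
Level 24 falls in the 24 band.
Grid: Level 24 × Category B = 48-57 months.

48-57 months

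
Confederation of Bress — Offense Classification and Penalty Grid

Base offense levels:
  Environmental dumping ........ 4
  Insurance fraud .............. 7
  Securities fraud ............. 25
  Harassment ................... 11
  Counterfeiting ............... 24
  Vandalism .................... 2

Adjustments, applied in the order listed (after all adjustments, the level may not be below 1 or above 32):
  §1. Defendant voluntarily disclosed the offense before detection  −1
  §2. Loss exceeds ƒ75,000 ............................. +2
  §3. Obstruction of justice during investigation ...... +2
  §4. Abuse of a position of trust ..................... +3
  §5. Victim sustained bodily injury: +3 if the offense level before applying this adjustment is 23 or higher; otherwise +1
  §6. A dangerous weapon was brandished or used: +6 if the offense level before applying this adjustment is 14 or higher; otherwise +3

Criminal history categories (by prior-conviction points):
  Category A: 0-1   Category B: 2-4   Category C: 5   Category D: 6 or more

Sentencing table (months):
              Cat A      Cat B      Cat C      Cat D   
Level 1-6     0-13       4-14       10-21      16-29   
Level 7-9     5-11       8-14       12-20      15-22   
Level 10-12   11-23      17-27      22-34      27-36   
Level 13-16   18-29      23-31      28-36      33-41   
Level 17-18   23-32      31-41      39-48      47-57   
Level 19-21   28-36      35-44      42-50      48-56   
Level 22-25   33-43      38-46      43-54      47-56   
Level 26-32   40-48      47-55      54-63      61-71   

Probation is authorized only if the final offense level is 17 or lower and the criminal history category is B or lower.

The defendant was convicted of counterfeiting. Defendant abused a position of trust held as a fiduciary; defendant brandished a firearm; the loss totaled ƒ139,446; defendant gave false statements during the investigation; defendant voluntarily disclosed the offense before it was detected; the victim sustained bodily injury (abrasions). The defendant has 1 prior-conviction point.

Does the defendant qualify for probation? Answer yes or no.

No

Base offense level for counterfeiting: 24.
§1 applies: 24 − 1 = 23.
§2 applies: 23 + 2 = 25.
§3 applies: 25 + 2 = 27.
§4 applies: 27 + 3 = 30.
§5 applies (level before this adjustment is 30 ≥ 23, so +3): 30 + 3 = 33.
§6 applies (level before this adjustment is 33 ≥ 14, so +6): 33 + 6 = 39.
Level 39 exceeds the maximum of 32; capped at 32.
Final offense level: 32.
Criminal history: 1 prior point → Category A (0-1).
Level 32 falls in the 26-32 band.
Grid: Level 26-32 × Category A = 40-48 months.
Probation check: level 32 > 17 and category A ≤ B → not eligible.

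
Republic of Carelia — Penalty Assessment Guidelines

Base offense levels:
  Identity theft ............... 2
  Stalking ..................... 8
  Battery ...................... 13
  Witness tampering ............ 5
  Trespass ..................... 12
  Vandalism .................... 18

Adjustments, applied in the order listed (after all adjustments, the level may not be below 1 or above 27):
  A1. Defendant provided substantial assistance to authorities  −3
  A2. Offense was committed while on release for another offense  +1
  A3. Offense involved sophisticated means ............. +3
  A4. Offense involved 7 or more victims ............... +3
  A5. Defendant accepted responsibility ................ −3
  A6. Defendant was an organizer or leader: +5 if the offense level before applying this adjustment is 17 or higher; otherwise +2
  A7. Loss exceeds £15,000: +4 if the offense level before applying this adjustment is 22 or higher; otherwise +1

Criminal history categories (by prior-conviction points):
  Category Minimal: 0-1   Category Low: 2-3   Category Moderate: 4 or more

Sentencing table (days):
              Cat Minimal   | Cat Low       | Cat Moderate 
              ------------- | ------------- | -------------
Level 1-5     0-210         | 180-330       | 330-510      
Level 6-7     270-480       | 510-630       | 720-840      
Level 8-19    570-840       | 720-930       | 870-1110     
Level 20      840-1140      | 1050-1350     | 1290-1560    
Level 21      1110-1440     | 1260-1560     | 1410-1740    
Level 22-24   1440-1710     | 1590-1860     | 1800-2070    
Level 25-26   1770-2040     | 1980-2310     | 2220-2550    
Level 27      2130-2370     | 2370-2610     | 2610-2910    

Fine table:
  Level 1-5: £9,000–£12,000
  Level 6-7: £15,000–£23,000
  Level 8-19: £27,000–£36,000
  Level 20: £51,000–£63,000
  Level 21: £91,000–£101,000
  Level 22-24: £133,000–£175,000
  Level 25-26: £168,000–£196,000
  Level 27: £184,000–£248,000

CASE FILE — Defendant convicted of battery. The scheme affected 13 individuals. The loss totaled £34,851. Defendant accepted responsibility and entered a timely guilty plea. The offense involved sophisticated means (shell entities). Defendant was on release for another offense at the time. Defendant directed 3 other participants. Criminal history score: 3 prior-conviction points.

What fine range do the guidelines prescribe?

£168,000–£196,000

Base offense level for battery: 13.
A2 applies: 13 + 1 = 14.
A3 applies: 14 + 3 = 17.
A4 applies: 17 + 3 = 20.
A5 applies: 20 − 3 = 17.
A6 applies (level before this adjustment is 17 ≥ 17, so +5): 17 + 5 = 22.
A7 applies (level before this adjustment is 22 ≥ 22, so +4): 22 + 4 = 26.
Final offense level: 26.
Level 26 falls in the 25-26 band.
Fine table: Level 25-26 → £168,000–£196,000.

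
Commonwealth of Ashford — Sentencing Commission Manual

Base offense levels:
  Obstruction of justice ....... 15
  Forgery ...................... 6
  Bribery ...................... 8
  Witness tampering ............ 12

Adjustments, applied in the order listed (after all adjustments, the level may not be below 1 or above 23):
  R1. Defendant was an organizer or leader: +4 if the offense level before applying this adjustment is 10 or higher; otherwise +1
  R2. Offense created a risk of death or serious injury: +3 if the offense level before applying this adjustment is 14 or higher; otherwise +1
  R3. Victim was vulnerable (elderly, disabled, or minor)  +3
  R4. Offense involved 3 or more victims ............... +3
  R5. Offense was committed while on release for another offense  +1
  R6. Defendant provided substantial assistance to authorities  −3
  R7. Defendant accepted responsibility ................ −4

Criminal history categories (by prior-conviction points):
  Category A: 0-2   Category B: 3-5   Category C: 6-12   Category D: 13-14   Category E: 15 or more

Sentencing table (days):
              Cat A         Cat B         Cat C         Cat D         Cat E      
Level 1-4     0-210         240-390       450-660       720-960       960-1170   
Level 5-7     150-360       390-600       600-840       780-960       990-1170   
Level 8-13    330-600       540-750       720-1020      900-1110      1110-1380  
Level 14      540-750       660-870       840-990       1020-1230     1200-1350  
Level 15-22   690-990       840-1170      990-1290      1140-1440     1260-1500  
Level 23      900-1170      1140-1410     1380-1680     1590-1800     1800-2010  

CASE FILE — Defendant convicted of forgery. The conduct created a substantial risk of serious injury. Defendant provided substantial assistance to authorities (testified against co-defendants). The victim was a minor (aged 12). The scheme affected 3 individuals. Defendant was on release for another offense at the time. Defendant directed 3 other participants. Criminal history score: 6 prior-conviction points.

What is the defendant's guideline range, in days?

Base offense level for forgery: 6.
R1 applies (level before this adjustment is 6 < 10, so +1): 6 + 1 = 7.
R2 applies (level before this adjustment is 7 < 14, so +1): 7 + 1 = 8.
R3 applies: 8 + 3 = 11.
R4 applies: 11 + 3 = 14.
R5 applies: 14 + 1 = 15.
R6 applies: 15 − 3 = 12.
R7 does not apply.
Final offense level: 12.
Criminal history: 6 prior points → Category C (6-12).
Level 12 falls in the 8-13 band.
Grid: Level 8-13 × Category C = 720-1020 days.

720-1020 days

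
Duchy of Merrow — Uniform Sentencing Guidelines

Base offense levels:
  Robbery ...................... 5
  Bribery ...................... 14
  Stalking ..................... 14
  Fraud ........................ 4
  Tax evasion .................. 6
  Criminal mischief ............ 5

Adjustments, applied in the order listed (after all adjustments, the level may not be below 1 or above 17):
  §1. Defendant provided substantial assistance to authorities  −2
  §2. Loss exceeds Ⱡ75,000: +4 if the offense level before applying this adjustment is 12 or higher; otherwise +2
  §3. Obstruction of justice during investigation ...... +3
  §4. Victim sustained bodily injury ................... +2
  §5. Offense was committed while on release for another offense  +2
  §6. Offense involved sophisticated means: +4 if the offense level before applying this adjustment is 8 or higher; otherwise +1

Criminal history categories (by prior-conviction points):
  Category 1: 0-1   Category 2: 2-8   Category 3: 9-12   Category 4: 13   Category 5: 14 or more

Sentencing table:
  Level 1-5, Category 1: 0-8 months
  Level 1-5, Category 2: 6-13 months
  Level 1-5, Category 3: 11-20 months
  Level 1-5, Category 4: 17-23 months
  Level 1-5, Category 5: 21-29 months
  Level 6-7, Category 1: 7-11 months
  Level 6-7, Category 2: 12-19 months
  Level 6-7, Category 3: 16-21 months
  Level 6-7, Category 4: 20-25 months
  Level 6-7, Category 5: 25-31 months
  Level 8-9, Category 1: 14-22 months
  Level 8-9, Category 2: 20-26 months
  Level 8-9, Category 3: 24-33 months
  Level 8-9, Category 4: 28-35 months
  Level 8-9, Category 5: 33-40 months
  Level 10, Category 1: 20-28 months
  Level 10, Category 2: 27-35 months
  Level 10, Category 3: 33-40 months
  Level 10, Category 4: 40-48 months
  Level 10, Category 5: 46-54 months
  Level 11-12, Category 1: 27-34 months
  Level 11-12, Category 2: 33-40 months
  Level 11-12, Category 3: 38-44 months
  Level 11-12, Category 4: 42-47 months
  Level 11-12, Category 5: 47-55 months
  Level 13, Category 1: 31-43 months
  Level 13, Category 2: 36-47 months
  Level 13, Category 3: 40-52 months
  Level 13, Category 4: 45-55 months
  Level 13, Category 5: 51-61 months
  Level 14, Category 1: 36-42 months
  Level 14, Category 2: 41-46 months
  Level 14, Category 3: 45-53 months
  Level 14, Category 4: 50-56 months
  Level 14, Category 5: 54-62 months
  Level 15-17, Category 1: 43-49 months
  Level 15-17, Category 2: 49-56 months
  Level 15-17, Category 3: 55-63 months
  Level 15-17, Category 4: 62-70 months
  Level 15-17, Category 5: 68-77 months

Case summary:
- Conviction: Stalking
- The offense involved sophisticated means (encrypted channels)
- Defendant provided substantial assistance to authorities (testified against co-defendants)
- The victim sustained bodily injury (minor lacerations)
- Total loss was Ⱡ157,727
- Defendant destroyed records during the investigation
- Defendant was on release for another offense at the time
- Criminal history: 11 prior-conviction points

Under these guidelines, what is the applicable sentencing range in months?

55-63 months

Base offense level for stalking: 14.
§1 applies: 14 − 2 = 12.
§2 applies (level before this adjustment is 12 ≥ 12, so +4): 12 + 4 = 16.
§3 applies: 16 + 3 = 19.
§4 applies: 19 + 2 = 21.
§5 applies: 21 + 2 = 23.
§6 applies (level before this adjustment is 23 ≥ 8, so +4): 23 + 4 = 27.
Level 27 exceeds the maximum of 17; capped at 17.
Final offense level: 17.
Criminal history: 11 prior points → Category 3 (9-12).
Level 17 falls in the 15-17 band.
Grid: Level 15-17 × Category 3 = 55-63 months.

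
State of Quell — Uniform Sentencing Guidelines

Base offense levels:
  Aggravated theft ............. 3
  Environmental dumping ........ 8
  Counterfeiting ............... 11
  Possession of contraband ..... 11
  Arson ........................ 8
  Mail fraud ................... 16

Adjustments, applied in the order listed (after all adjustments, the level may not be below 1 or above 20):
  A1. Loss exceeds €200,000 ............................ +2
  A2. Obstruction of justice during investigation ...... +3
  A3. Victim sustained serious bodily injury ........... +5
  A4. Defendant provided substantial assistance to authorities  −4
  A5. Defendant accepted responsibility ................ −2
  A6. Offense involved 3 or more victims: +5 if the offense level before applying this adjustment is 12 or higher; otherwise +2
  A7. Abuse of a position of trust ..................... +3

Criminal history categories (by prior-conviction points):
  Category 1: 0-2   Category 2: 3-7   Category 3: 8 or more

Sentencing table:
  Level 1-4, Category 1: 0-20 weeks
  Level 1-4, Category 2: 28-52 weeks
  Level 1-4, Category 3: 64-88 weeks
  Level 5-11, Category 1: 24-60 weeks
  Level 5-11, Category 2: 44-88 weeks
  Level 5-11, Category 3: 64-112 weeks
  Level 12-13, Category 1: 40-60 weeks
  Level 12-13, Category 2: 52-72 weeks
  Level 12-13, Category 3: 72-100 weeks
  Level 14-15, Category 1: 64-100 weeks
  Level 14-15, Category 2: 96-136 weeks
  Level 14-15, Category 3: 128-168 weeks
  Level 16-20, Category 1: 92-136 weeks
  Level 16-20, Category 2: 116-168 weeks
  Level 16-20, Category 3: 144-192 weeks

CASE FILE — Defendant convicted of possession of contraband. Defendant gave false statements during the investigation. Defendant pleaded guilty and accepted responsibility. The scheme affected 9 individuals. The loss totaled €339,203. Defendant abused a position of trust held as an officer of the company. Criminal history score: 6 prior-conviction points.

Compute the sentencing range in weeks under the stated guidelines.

Base offense level for possession of contraband: 11.
A1 applies: 11 + 2 = 13.
A2 applies: 13 + 3 = 16.
A3 does not apply.
A5 applies: 16 − 2 = 14.
A6 applies (level before this adjustment is 14 ≥ 12, so +5): 14 + 5 = 19.
A7 applies: 19 + 3 = 22.
Level 22 exceeds the maximum of 20; capped at 20.
Final offense level: 20.
Criminal history: 6 prior points → Category 2 (3-7).
Level 20 falls in the 16-20 band.
Grid: Level 16-20 × Category 2 = 116-168 weeks.

116-168 weeks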